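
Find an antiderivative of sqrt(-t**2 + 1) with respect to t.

t*sqrt(-t**2 + 1)/2 + asin(t)/2 + C

Substitute t = sin(θ), so dt = cos(θ) dθ and the radical becomes sqrt(-t**2 + 1) = cos(θ) by the Pythagorean identity.
Integrate the resulting trig expression in θ, then back-substitute θ = asin(t), sin(θ) = t, cos(θ) = sqrt(-t**2 + 1) (absorbing any constant into C).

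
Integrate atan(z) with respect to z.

Use integration by parts with u = arctan(z), dv = dz.
Then du = 1/(z**2 + 1) dz.

z*atan(z) - log(z**2 + 1)/2 + C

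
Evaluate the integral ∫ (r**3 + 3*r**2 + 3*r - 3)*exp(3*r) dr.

(9*r**3 + 18*r**2 + 15*r - 32)*exp(3*r)/27 + C

Use integration by parts with u = r**3 + 3*r**2 + 3*r - 3, dv = exp(3*r) dr, so v = exp(3*r)/3.
Apply parts 3 times (tabular method): alternate signs, differentiate u down to 0, integrate dv up.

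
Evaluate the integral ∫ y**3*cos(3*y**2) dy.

Let u = y², du = 2y dy; rewrite as (1/2)∫ u^1·cos(3u) du.
Now integrate by parts 1 time.

y**2*sin(3*y**2)/6 + cos(3*y**2)/18 + C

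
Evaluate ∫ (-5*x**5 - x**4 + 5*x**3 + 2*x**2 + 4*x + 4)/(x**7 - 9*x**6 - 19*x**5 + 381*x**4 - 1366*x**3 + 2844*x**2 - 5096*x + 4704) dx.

-28197*log(x - 7)/14840 + 417*log(x - 4)/110 - 1127*log(x - 3)/520 + 29*log(x - 2)/180 + 79993*log(x + 7)/734580 + 89*log(x**2 + 4)/27560 + 543*atan(x/2)/13780 + C

Factor the denominator: (x - 7)*(x - 4)*(x - 3)*(x - 2)*(x + 7)*(x**2 + 4).
Partial-fraction decomposition: (89*x + 1086)/(13780*(x**2 + 4)) + 79993/(734580*(x + 7)) + 29/(180*(x - 2)) - 1127/(520*(x - 3)) + 417/(110*(x - 4)) - 28197/(14840*(x - 7)).
Integrate each term; A/(x−a) gives A·log|x−a|; the (Bx+D)/(x²+p²) term gives a log and an atan.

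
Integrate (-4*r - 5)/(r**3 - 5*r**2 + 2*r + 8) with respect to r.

-21*log(r - 4)/10 + 13*log(r - 2)/6 - log(r + 1)/15 + C

Factor the denominator: (r - 4)*(r - 2)*(r + 1).
Partial-fraction decomposition: -1/(15*(r + 1)) + 13/(6*(r - 2)) - 21/(10*(r - 4)).
Integrate each term: A/(r−a) contributes A·log|r−a|.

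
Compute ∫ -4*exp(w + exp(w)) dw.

Let u = exp(w), so du = (exp(w)) dw.
Rewriting, the integral becomes -4·∫ e^u du = -4·e^u.
Substituting back, u = exp(w).

-4*exp(exp(w)) + C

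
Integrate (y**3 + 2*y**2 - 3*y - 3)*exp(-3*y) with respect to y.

(-3*y**3 - 9*y**2 + 3*y + 10)*exp(-3*y)/9 + C

Use integration by parts with u = y**3 + 2*y**2 - 3*y - 3, dv = exp(-3*y) dy, so v = -exp(-3*y)/3.
Apply parts 3 times (tabular method): alternate signs, differentiate u down to 0, integrate dv up.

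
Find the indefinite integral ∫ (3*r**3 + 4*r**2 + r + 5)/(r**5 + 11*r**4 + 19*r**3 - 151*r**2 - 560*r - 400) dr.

53*log(r - 4)/648 - log(r + 1)/48 - 127*log(r + 4)/24 + 6779*log(r + 5)/1296 - 275/(36*r + 180) + C

Factor the denominator: (r - 4)*(r + 1)*(r + 4)*(r + 5)**2.
Partial-fraction decomposition: 6779/(1296*(r + 5)) + 275/(36*(r + 5)**2) - 127/(24*(r + 4)) - 1/(48*(r + 1)) + 53/(648*(r - 4)).
Integrate each term; A/(r−a) gives A·log|r−a|; A/(r−a)² gives −A/(r−a).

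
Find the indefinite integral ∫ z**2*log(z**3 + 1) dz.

Let u = z**3 + 1, so du = (3*z**2) dz.
The integral becomes (1/3)·∫ log(u) du; integrate by parts with u′=log(u), dv′=du.

z**3*log(z**3 + 1)/3 - z**3/3 + log(z**3 + 1)/3 + C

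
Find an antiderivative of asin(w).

w*asin(w) + sqrt(-w**2 + 1) + C

Use integration by parts with u = arcsin(w), dv = dw.
Then du = 1/sqrt(-w**2 + 1) dw.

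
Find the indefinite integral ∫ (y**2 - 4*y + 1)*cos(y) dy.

Use integration by parts with u = y**2 - 4*y + 1, dv = cos(y) dy, so v = sin(y).
Apply parts 2 times (tabular method): alternate signs, differentiate u down to 0, integrate dv up.

y**2*sin(y) - 4*y*sin(y) + 2*y*cos(y) - sin(y) - 4*cos(y) + C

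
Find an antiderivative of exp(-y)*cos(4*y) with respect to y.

Let I denote the integral. Integrate by parts with u = cos(4*y), dv = exp(-y) dy, so v = -exp(-y): I = -exp(-y)*cos(4*y) − 4·∫ exp(-y)*sin(4*y) dy.
Apply parts again with u = sin(4*y), dv = exp(-y) dy: ∫ exp(-y)*sin(4*y) dy = -exp(-y)*sin(4*y) + 4·I. Substituting back brings back I: I = 4*exp(-y)*sin(4*y) - exp(-y)*cos(4*y) − 16·I.
Solving for I: (1 + 16)·I equals the remaining terms, so I = (1/17)·(4*exp(-y)*sin(4*y) - exp(-y)*cos(4*y)).

4*exp(-y)*sin(4*y)/17 - exp(-y)*cos(4*y)/17 + C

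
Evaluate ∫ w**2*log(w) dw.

Use integration by parts with u = log(w), dv = w**2 dw.
Then du = 1/w dw and v = w**3/3.

w**3*log(w)/3 - w**3/9 + C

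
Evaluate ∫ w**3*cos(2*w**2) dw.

w**2*sin(2*w**2)/4 + cos(2*w**2)/8 + C

Let u = w², du = 2w dw; rewrite as (1/2)∫ u^1·cos(2u) du.
Now integrate by parts 1 time.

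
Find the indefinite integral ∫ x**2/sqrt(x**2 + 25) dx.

x*sqrt(x**2 + 25)/2 - 25*log(x + sqrt(x**2 + 25))/2 + C

Substitute x = 5·tan(θ), so dx = 5·sec(θ)^2 dθ and the radical becomes sqrt(x**2 + 25) = 5·sec(θ) by the Pythagorean identity.
Integrate the resulting trig expression in θ, then back-substitute tan(θ) = x/5, sec(θ) = sqrt(x**2 + 25)/5 (absorbing any constant into C).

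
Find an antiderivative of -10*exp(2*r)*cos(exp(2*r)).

-5*sin(exp(2*r)) + C

Let u = exp(2*r), so du = (2*exp(2*r)) dr.
Rewriting, the integral becomes -5·∫ cos(u) du = -5·sin(u).
Substituting back, u = exp(2*r).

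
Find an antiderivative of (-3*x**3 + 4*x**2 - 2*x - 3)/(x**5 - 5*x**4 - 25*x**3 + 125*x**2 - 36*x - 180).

-173*log(x - 6)/308 + 9*log(x - 3)/16 - 5*log(x - 2)/28 - log(x + 1)/56 + 241*log(x + 5)/1232 + C

Factor the denominator: (x - 6)*(x - 3)*(x - 2)*(x + 1)*(x + 5).
Partial-fraction decomposition: 241/(1232*(x + 5)) - 1/(56*(x + 1)) - 5/(28*(x - 2)) + 9/(16*(x - 3)) - 173/(308*(x - 6)).
Integrate each term: A/(x−a) contributes A·log|x−a|.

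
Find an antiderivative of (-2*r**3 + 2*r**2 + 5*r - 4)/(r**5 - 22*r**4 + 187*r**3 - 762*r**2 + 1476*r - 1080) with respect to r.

Factor the denominator: (r - 6)**2*(r - 5)*(r - 3)*(r - 2).
Partial-fraction decomposition: -1/(24*(r - 2)) + 25/(18*(r - 3)) - 179/(6*(r - 5)) + 2051/(72*(r - 6)) - 167/(6*(r - 6)**2).
Integrate each term; A/(r−a) gives A·log|r−a|; A/(r−a)² gives −A/(r−a).

2051*log(r - 6)/72 - 179*log(r - 5)/6 + 25*log(r - 3)/18 - log(r - 2)/24 + 167/(6*r - 36) + C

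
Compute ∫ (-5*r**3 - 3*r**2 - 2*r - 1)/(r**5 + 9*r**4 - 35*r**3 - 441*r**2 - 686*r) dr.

log(r)/686 - 1877*log(r - 7)/12348 + 31*log(r + 2)/450 + 2801*log(r + 7)/34300 + 1581/(490*r + 3430) + C

Factor the denominator: r*(r - 7)*(r + 2)*(r + 7)**2.
Partial-fraction decomposition: 2801/(34300*(r + 7)) - 1581/(490*(r + 7)**2) + 31/(450*(r + 2)) - 1877/(12348*(r - 7)) + 1/(686*r).
Integrate each term; A/(r−a) gives A·log|r−a|; A/(r−a)² gives −A/(r−a).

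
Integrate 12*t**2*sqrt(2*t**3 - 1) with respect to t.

Let u = 2*t**3 - 1, so du = (6*t**2) dt.
Rewriting, the integral becomes 2·∫ √u du = 2·(2/3)u^(3/2).
Substituting back, u = 2*t**3 - 1.

4*(2*t**3 - 1)**(3/2)/3 + C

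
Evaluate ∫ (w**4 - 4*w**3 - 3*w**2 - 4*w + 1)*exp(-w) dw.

Use integration by parts with u = w**4 - 4*w**3 - 3*w**2 - 4*w + 1, dv = exp(-w) dw, so v = -exp(-w).
Apply parts 4 times (tabular method): alternate signs, differentiate u down to 0, integrate dv up.

(-w**4 + 3*w**2 + 10*w + 9)*exp(-w) + C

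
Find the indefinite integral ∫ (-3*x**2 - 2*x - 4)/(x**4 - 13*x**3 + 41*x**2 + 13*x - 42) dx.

-55*log(x - 7)/16 + 124*log(x - 6)/35 - 3*log(x - 1)/20 + 5*log(x + 1)/112 + C

Factor the denominator: (x - 7)*(x - 6)*(x - 1)*(x + 1).
Partial-fraction decomposition: 5/(112*(x + 1)) - 3/(20*(x - 1)) + 124/(35*(x - 6)) - 55/(16*(x - 7)).
Integrate each term: A/(x−a) contributes A·log|x−a|.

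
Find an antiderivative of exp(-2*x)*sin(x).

-2*exp(-2*x)*sin(x)/5 - exp(-2*x)*cos(x)/5 + C

Let I denote the integral. Integrate by parts with u = sin(x), dv = exp(-2*x) dx, so v = -exp(-2*x)/2: I = -exp(-2*x)*sin(x)/2 + (1/2)·∫ exp(-2*x)*cos(x) dx.
Apply parts again with u = cos(x), dv = exp(-2*x) dx: ∫ exp(-2*x)*cos(x) dx = -exp(-2*x)*cos(x)/2 − (1/2)·I. Substituting back brings back I: I = -exp(-2*x)*sin(x)/2 - exp(-2*x)*cos(x)/4 − (1/4)·I.
Solving for I: (1 + 1/4)·I equals the remaining terms, so I = (4/5)·(-exp(-2*x)*sin(x)/2 - exp(-2*x)*cos(x)/4).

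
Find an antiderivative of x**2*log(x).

x**3*log(x)/3 - x**3/9 + C

Use integration by parts with u = log(x), dv = x**2 dx.
Then du = 1/x dx and v = x**3/3.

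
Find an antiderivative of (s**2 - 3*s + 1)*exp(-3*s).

Use integration by parts with u = s**2 - 3*s + 1, dv = exp(-3*s) ds, so v = -exp(-3*s)/3.
Apply parts 2 times (tabular method): alternate signs, differentiate u down to 0, integrate dv up.

(-9*s**2 + 21*s - 2)*exp(-3*s)/27 + C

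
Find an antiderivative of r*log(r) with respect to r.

Use integration by parts with u = log(r), dv = r dr.
Then du = 1/r dr and v = r**2/2.

r**2*log(r)/2 - r**2/4 + C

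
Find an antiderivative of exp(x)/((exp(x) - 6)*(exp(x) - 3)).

log(exp(x) - 6)/3 - log(exp(x) - 3)/3 + C

Let u = e^x, du = e^x dx.
The integral becomes ∫ du/((u-6)(u-3)); decompose into partial fractions.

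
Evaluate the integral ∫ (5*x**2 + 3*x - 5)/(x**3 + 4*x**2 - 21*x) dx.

Factor the denominator: x*(x - 3)*(x + 7).
Partial-fraction decomposition: 219/(70*(x + 7)) + 49/(30*(x - 3)) + 5/(21*x).
Integrate each term: A/(x−a) contributes A·log|x−a|.

5*log(x)/21 + 49*log(x - 3)/30 + 219*log(x + 7)/70 + C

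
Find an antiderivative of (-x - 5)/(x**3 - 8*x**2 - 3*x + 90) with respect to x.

Factor the denominator: (x - 6)*(x - 5)*(x + 3).
Partial-fraction decomposition: -1/(36*(x + 3)) + 5/(4*(x - 5)) - 11/(9*(x - 6)).
Integrate each term: A/(x−a) contributes A·log|x−a|.

-11*log(x - 6)/9 + 5*log(x - 5)/4 - log(x + 3)/36 + C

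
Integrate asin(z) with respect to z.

z*asin(z) + sqrt(-z**2 + 1) + C

Use integration by parts with u = arcsin(z), dv = dz.
Then du = 1/sqrt(-z**2 + 1) dz.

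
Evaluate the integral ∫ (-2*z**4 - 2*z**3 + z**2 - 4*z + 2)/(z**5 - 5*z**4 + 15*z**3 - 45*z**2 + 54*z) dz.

log(z)/27 - 217*log(z - 3)/54 + 25*log(z - 2)/13 + 41*log(z**2 + 9)/1404 - 887*atan(z/3)/702 + C

Factor the denominator: z*(z - 3)*(z - 2)*(z**2 + 9).
Partial-fraction decomposition: (41*z - 2661)/(702*(z**2 + 9)) + 25/(13*(z - 2)) - 217/(54*(z - 3)) + 1/(27*z).
Integrate each term; A/(z−a) gives A·log|z−a|; the (Bz+D)/(z²+p²) term gives a log and an atan.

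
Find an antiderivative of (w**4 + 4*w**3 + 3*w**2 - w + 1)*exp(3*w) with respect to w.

Use integration by parts with u = w**4 + 4*w**3 + 3*w**2 - w + 1, dv = exp(3*w) dw, so v = exp(3*w)/3.
Apply parts 4 times (tabular method): alternate signs, differentiate u down to 0, integrate dv up.

(27*w**4 + 72*w**3 + 9*w**2 - 33*w + 38)*exp(3*w)/81 + C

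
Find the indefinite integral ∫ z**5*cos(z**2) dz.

Let u = z², du = 2z dz; rewrite as (1/2)∫ u^2·cos(1u) du.
Now integrate by parts 2 times.

z**4*sin(z**2)/2 + z**2*cos(z**2) - sin(z**2) + C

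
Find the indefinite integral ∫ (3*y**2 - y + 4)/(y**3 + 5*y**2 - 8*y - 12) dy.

7*log(y - 2)/12 - 8*log(y + 1)/15 + 59*log(y + 6)/20 + C

Factor the denominator: (y - 2)*(y + 1)*(y + 6).
Partial-fraction decomposition: 59/(20*(y + 6)) - 8/(15*(y + 1)) + 7/(12*(y - 2)).
Integrate each term: A/(y−a) contributes A·log|y−a|.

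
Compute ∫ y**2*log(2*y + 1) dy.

y**3*log(2*y + 1)/3 - y**3/9 + y**2/12 - y/12 + log(2*y + 1)/24 + C

Use integration by parts with u = log(2*y + 1), dv = y**2 dy.
Then du = 2/(2*y + 1) dy and v = y**3/3.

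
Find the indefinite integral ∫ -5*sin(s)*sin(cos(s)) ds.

Let u = cos(s), so du = (-sin(s)) ds.
Rewriting, the integral becomes 5·∫ sin(u) du = 5·-cos(u).
Substituting back, u = cos(s).

-5*cos(cos(s)) + C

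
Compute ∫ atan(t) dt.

Use integration by parts with u = arctan(t), dv = dt.
Then du = 1/(t**2 + 1) dt.

t*atan(t) - log(t**2 + 1)/2 + C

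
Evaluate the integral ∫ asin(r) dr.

Use integration by parts with u = arcsin(r), dv = dr.
Then du = 1/sqrt(-r**2 + 1) dr.

r*asin(r) + sqrt(-r**2 + 1) + C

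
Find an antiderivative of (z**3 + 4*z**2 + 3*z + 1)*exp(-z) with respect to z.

(-z**3 - 7*z**2 - 17*z - 18)*exp(-z) + C

Use integration by parts with u = z**3 + 4*z**2 + 3*z + 1, dv = exp(-z) dz, so v = -exp(-z).
Apply parts 3 times (tabular method): alternate signs, differentiate u down to 0, integrate dv up.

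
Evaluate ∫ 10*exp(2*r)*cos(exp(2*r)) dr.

Let u = exp(2*r), so du = (2*exp(2*r)) dr.
Rewriting, the integral becomes 5·∫ cos(u) du = 5·sin(u).
Substituting back, u = exp(2*r).

5*sin(exp(2*r)) + C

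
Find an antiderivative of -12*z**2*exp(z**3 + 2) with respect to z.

Let u = z**3 + 2, so du = (3*z**2) dz.
Rewriting, the integral becomes -4·∫ e^u du = -4·e^u.
Substituting back, u = z**3 + 2.

-4*exp(z**3 + 2) + C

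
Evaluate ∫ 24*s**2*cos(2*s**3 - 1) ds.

4*sin(2*s**3 - 1) + C

Let u = 2*s**3 - 1, so du = (6*s**2) ds.
Rewriting, the integral becomes 4·∫ cos(u) du = 4·sin(u).
Substituting back, u = 2*s**3 - 1.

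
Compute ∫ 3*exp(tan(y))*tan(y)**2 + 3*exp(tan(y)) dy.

Let u = tan(y), so du = (tan(y)**2 + 1) dy.
Rewriting, the integral becomes 3·∫ e^u du = 3·e^u.
Substituting back, u = tan(y).

3*exp(tan(y)) + C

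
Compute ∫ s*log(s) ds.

Use integration by parts with u = log(s), dv = s ds.
Then du = 1/s ds and v = s**2/2.

s**2*log(s)/2 - s**2/4 + C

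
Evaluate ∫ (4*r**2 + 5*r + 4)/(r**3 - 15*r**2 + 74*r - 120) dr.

89*log(r - 6) - 129*log(r - 5) + 44*log(r - 4) + C

Factor the denominator: (r - 6)*(r - 5)*(r - 4).
Partial-fraction decomposition: 44/(r - 4) - 129/(r - 5) + 89/(r - 6).
Integrate each term: A/(r−a) contributes A·log|r−a|.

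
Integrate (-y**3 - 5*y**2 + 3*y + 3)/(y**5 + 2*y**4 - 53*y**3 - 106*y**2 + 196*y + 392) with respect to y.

Factor the denominator: (y - 7)*(y - 2)*(y + 2)**2*(y + 7).
Partial-fraction decomposition: 8/(315*(y + 7)) + 103/(2160*(y + 2)) - 1/(12*(y + 2)**2) + 19/(720*(y - 2)) - 94/(945*(y - 7)).
Integrate each term; A/(y−a) gives A·log|y−a|; A/(y−a)² gives −A/(y−a).

-94*log(y - 7)/945 + 19*log(y - 2)/720 + 103*log(y + 2)/2160 + 8*log(y + 7)/315 + 1/(12*y + 24) + C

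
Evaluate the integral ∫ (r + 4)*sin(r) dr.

Use integration by parts with u = r + 4, dv = sin(r) dr, so v = -cos(r).
Apply parts 1 times (tabular method): alternate signs, differentiate u down to 0, integrate dv up.

-r*cos(r) + sin(r) - 4*cos(r) + C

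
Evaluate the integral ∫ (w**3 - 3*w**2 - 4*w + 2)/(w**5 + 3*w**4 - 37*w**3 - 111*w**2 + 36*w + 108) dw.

Factor the denominator: (w - 6)*(w - 1)*(w + 1)*(w + 3)*(w + 6).
Partial-fraction decomposition: -149/(630*(w + 6)) + 5/(27*(w + 3)) + 1/(70*(w + 1)) + 1/(70*(w - 1)) + 43/(1890*(w - 6)).
Integrate each term: A/(w−a) contributes A·log|w−a|.

43*log(w - 6)/1890 + 5*log(w + 3)/27 - 149*log(w + 6)/630 + log(w**2 - 1)/70 + C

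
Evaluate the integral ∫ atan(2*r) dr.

r*atan(2*r) - log(4*r**2 + 1)/4 + C

Use integration by parts with u = arctan(2*r), dv = dr.
Then du = 2/(4*r**2 + 1) dr.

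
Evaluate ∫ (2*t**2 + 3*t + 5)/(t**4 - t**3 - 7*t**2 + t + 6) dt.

Factor the denominator: (t - 3)*(t - 1)*(t + 1)*(t + 2).
Partial-fraction decomposition: -7/(15*(t + 2)) + 1/(2*(t + 1)) - 5/(6*(t - 1)) + 4/(5*(t - 3)).
Integrate each term: A/(t−a) contributes A·log|t−a|.

4*log(t - 3)/5 - 5*log(t - 1)/6 + log(t + 1)/2 - 7*log(t + 2)/15 + C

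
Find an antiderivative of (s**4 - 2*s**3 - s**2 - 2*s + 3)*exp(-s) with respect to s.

(-s**4 - 2*s**3 - 5*s**2 - 8*s - 11)*exp(-s) + C

Use integration by parts with u = s**4 - 2*s**3 - s**2 - 2*s + 3, dv = exp(-s) ds, so v = -exp(-s).
Apply parts 4 times (tabular method): alternate signs, differentiate u down to 0, integrate dv up.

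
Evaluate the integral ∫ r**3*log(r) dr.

Use integration by parts with u = log(r), dv = r**3 dr.
Then du = 1/r dr and v = r**4/4.

r**4*log(r)/4 - r**4/16 + C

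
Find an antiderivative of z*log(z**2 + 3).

Let u = z**2 + 3, so du = (2*z) dz.
The integral becomes (1/2)·∫ log(u) du; integrate by parts with u′=log(u), dv′=du.

z**2*log(z**2 + 3)/2 - z**2/2 + 3*log(z**2 + 3)/2 + C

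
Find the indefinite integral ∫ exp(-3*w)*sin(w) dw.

-3*exp(-3*w)*sin(w)/10 - exp(-3*w)*cos(w)/10 + C

Let I denote the integral. Integrate by parts with u = sin(w), dv = exp(-3*w) dw, so v = -exp(-3*w)/3: I = -exp(-3*w)*sin(w)/3 + (1/3)·∫ exp(-3*w)*cos(w) dw.
Apply parts again with u = cos(w), dv = exp(-3*w) dw: ∫ exp(-3*w)*cos(w) dw = -exp(-3*w)*cos(w)/3 − (1/3)·I. Substituting back brings back I: I = -exp(-3*w)*sin(w)/3 - exp(-3*w)*cos(w)/9 − (1/9)·I.
Solving for I: (1 + 1/9)·I equals the remaining terms, so I = (9/10)·(-exp(-3*w)*sin(w)/3 - exp(-3*w)*cos(w)/9).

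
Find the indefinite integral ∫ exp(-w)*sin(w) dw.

-exp(-w)*sin(w)/2 - exp(-w)*cos(w)/2 + C

Let I denote the integral. Integrate by parts with u = sin(w), dv = exp(-w) dw, so v = -exp(-w): I = -exp(-w)*sin(w) + ∫ exp(-w)*cos(w) dw.
Apply parts again with u = cos(w), dv = exp(-w) dw: ∫ exp(-w)*cos(w) dw = -exp(-w)*cos(w) − I. Substituting back brings back I: I = -exp(-w)*sin(w) - exp(-w)*cos(w) − I.
Solving for I: (1 + 1)·I equals the remaining terms, so I = (1/2)·(-exp(-w)*sin(w) - exp(-w)*cos(w)).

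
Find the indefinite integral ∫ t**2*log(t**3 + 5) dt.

Let u = t**3 + 5, so du = (3*t**2) dt.
The integral becomes (1/3)·∫ log(u) du; integrate by parts with u′=log(u), dv′=du.

t**3*log(t**3 + 5)/3 - t**3/3 + 5*log(t**3 + 5)/3 + C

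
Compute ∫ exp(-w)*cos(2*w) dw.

Let I denote the integral. Integrate by parts with u = cos(2*w), dv = exp(-w) dw, so v = -exp(-w): I = -exp(-w)*cos(2*w) − 2·∫ exp(-w)*sin(2*w) dw.
Apply parts again with u = sin(2*w), dv = exp(-w) dw: ∫ exp(-w)*sin(2*w) dw = -exp(-w)*sin(2*w) + 2·I. Substituting back brings back I: I = 2*exp(-w)*sin(2*w) - exp(-w)*cos(2*w) − 4·I.
Solving for I: (1 + 4)·I equals the remaining terms, so I = (1/5)·(2*exp(-w)*sin(2*w) - exp(-w)*cos(2*w)).

2*exp(-w)*sin(2*w)/5 - exp(-w)*cos(2*w)/5 + C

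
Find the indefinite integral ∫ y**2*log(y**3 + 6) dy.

y**3*log(y**3 + 6)/3 - y**3/3 + 2*log(y**3 + 6) + C

Let u = y**3 + 6, so du = (3*y**2) dy.
The integral becomes (1/3)·∫ log(u) du; integrate by parts with u′=log(u), dv′=du.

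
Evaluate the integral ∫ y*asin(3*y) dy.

Use integration by parts with u = arcsin(3*y), dv = y dy.
Then du = 3/sqrt(-9*y**2 + 1) dy.

y**2*asin(3*y)/2 + y*sqrt(-9*y**2 + 1)/12 - asin(3*y)/36 + C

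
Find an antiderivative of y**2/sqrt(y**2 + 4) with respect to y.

y*sqrt(y**2 + 4)/2 - 2*log(y + sqrt(y**2 + 4)) + C

Substitute y = 2·tan(θ), so dy = 2·sec(θ)^2 dθ and the radical becomes sqrt(y**2 + 4) = 2·sec(θ) by the Pythagorean identity.
Integrate the resulting trig expression in θ, then back-substitute tan(θ) = y/2, sec(θ) = sqrt(y**2 + 4)/2 (absorbing any constant into C).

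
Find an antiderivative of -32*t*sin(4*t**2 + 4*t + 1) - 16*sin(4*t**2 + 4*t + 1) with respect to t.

4*cos(4*t**2 + 4*t + 1) + C

Let u = 4*t**2 + 4*t + 1, so du = (8*t + 4) dt.
Rewriting, the integral becomes -4·∫ sin(u) du = -4·-cos(u).
Substituting back, u = 4*t**2 + 4*t + 1.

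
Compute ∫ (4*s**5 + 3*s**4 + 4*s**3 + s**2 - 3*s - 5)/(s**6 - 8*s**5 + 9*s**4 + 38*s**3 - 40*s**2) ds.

31*log(s)/160 + 744*log(s - 5)/35 - 5119*log(s - 4)/288 + log(s - 1)/9 + 107*log(s + 2)/504 - 1/(8*s) + C

Factor the denominator: s**2*(s - 5)*(s - 4)*(s - 1)*(s + 2).
Partial-fraction decomposition: 107/(504*(s + 2)) + 1/(9*(s - 1)) - 5119/(288*(s - 4)) + 744/(35*(s - 5)) + 31/(160*s) + 1/(8*s**2).
Integrate each term; A/(s−a) gives A·log|s−a|; A/(s−a)² gives −A/(s−a).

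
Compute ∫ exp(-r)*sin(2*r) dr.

-exp(-r)*sin(2*r)/5 - 2*exp(-r)*cos(2*r)/5 + C

Let I denote the integral. Integrate by parts with u = sin(2*r), dv = exp(-r) dr, so v = -exp(-r): I = -exp(-r)*sin(2*r) + 2·∫ exp(-r)*cos(2*r) dr.
Apply parts again with u = cos(2*r), dv = exp(-r) dr: ∫ exp(-r)*cos(2*r) dr = -exp(-r)*cos(2*r) − 2·I. Substituting back brings back I: I = -exp(-r)*sin(2*r) - 2*exp(-r)*cos(2*r) − 4·I.
Solving for I: (1 + 4)·I equals the remaining terms, so I = (1/5)·(-exp(-r)*sin(2*r) - 2*exp(-r)*cos(2*r)).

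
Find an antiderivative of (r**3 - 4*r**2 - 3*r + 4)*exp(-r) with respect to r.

Use integration by parts with u = r**3 - 4*r**2 - 3*r + 4, dv = exp(-r) dr, so v = -exp(-r).
Apply parts 3 times (tabular method): alternate signs, differentiate u down to 0, integrate dv up.

(-r**3 + r**2 + 5*r + 1)*exp(-r) + C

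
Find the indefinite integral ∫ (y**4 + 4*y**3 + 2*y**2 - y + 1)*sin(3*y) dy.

-y**4*cos(3*y)/3 + 4*y**3*sin(3*y)/9 - 4*y**3*cos(3*y)/3 + 4*y**2*sin(3*y)/3 - 2*y**2*cos(3*y)/9 + 4*y*sin(3*y)/27 + 11*y*cos(3*y)/9 - 11*sin(3*y)/27 - 23*cos(3*y)/81 + C

Use integration by parts with u = y**4 + 4*y**3 + 2*y**2 - y + 1, dv = sin(3*y) dy, so v = -cos(3*y)/3.
Apply parts 4 times (tabular method): alternate signs, differentiate u down to 0, integrate dv up.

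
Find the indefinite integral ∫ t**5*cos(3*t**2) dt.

Let u = t², du = 2t dt; rewrite as (1/2)∫ u^2·cos(3u) du.
Now integrate by parts 2 times.

t**4*sin(3*t**2)/6 + t**2*cos(3*t**2)/9 - sin(3*t**2)/27 + C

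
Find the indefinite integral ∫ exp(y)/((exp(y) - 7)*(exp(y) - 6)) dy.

log(exp(y) - 7) - log(exp(y) - 6) + C

Let u = e^y, du = e^y dy.
The integral becomes ∫ du/((u-6)(u-7)); decompose into partial fractions.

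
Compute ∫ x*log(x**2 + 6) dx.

x**2*log(x**2 + 6)/2 - x**2/2 + 3*log(x**2 + 6) + C

Let u = x**2 + 6, so du = (2*x) dx.
The integral becomes (1/2)·∫ log(u) du; integrate by parts with u′=log(u), dv′=du.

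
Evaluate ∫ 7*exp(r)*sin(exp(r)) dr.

-7*cos(exp(r)) + C

Let u = exp(r), so du = (exp(r)) dr.
Rewriting, the integral becomes 7·∫ sin(u) du = 7·-cos(u).
Substituting back, u = exp(r).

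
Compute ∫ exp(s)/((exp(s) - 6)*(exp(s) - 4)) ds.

Let u = e^s, du = e^s ds.
The integral becomes ∫ du/((u-4)(u-6)); decompose into partial fractions.

log(exp(s) - 6)/2 - log(exp(s) - 4)/2 + C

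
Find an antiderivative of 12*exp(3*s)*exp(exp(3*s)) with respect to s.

Let u = exp(3*s), so du = (3*exp(3*s)) ds.
Rewriting, the integral becomes 4·∫ e^u du = 4·e^u.
Substituting back, u = exp(3*s).

4*exp(exp(3*s)) + C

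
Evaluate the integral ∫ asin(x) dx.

Use integration by parts with u = arcsin(x), dv = dx.
Then du = 1/sqrt(-x**2 + 1) dx.

x*asin(x) + sqrt(-x**2 + 1) + C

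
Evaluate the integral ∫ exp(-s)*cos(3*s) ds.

Let I denote the integral. Integrate by parts with u = cos(3*s), dv = exp(-s) ds, so v = -exp(-s): I = -exp(-s)*cos(3*s) − 3·∫ exp(-s)*sin(3*s) ds.
Apply parts again with u = sin(3*s), dv = exp(-s) ds: ∫ exp(-s)*sin(3*s) ds = -exp(-s)*sin(3*s) + 3·I. Substituting back brings back I: I = 3*exp(-s)*sin(3*s) - exp(-s)*cos(3*s) − 9·I.
Solving for I: (1 + 9)·I equals the remaining terms, so I = (1/10)·(3*exp(-s)*sin(3*s) - exp(-s)*cos(3*s)).

3*exp(-s)*sin(3*s)/10 - exp(-s)*cos(3*s)/10 + C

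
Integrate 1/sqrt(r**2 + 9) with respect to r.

log(r + sqrt(r**2 + 9)) + C

Substitute r = 3·tan(θ), so dr = 3·sec(θ)^2 dθ and the radical becomes sqrt(r**2 + 9) = 3·sec(θ) by the Pythagorean identity.
Integrate the resulting trig expression in θ, then back-substitute tan(θ) = r/3, sec(θ) = sqrt(r**2 + 9)/3 (absorbing any constant into C).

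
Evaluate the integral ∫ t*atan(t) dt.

Use integration by parts with u = arctan(t), dv = t dt.
Then du = 1/(t**2 + 1) dt.

t**2*atan(t)/2 - t/2 + atan(t)/2 + C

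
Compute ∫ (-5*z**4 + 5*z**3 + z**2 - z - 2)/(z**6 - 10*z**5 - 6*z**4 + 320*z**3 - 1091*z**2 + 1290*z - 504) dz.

-5125*log(z - 7)/2808 + 95*log(z - 4)/27 - 133*log(z - 3)/72 + 10*log(z - 1)/441 + 752*log(z + 6)/5733 - 1/(126*z - 126) + C

Factor the denominator: (z - 7)*(z - 4)*(z - 3)*(z - 1)**2*(z + 6).
Partial-fraction decomposition: 752/(5733*(z + 6)) + 10/(441*(z - 1)) + 1/(126*(z - 1)**2) - 133/(72*(z - 3)) + 95/(27*(z - 4)) - 5125/(2808*(z - 7)).
Integrate each term; A/(z−a) gives A·log|z−a|; A/(z−a)² gives −A/(z−a).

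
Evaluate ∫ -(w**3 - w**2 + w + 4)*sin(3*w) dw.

w**3*cos(3*w)/3 - w**2*sin(3*w)/3 - w**2*cos(3*w)/3 + 2*w*sin(3*w)/9 + w*cos(3*w)/9 - sin(3*w)/27 + 38*cos(3*w)/27 + C

Use integration by parts with u = w**3 - w**2 + w + 4, dv = -sin(3*w) dw, so v = cos(3*w)/3.
Apply parts 3 times (tabular method): alternate signs, differentiate u down to 0, integrate dv up.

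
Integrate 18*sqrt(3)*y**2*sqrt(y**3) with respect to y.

Let u = 3*y**3, so du = (9*y**2) dy.
Rewriting, the integral becomes 2·∫ √u du = 2·(2/3)u^(3/2).
Substituting back, u = 3*y**3.

4*sqrt(3)*(y**3)**(3/2) + C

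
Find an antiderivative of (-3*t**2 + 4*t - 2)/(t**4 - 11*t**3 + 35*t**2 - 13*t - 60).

-19*log(t - 5)/4 + 34*log(t - 4)/5 - 17*log(t - 3)/8 + 3*log(t + 1)/40 + C

Factor the denominator: (t - 5)*(t - 4)*(t - 3)*(t + 1).
Partial-fraction decomposition: 3/(40*(t + 1)) - 17/(8*(t - 3)) + 34/(5*(t - 4)) - 19/(4*(t - 5)).
Integrate each term: A/(t−a) contributes A·log|t−a|.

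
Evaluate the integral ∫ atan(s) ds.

Use integration by parts with u = arctan(s), dv = ds.
Then du = 1/(s**2 + 1) ds.

s*atan(s) - log(s**2 + 1)/2 + C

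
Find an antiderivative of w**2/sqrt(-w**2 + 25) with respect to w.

-w*sqrt(-w**2 + 25)/2 + 25*asin(w/5)/2 + C

Substitute w = 5·sin(θ), so dw = 5·cos(θ) dθ and the radical becomes sqrt(-w**2 + 25) = 5·cos(θ) by the Pythagorean identity.
Integrate the resulting trig expression in θ, then back-substitute θ = asin(w/5), sin(θ) = w/5, cos(θ) = sqrt(-w**2 + 25)/5 (absorbing any constant into C).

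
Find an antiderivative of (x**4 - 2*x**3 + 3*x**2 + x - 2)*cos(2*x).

Use integration by parts with u = x**4 - 2*x**3 + 3*x**2 + x - 2, dv = cos(2*x) dx, so v = sin(2*x)/2.
Apply parts 4 times (tabular method): alternate signs, differentiate u down to 0, integrate dv up.

x**4*sin(2*x)/2 - x**3*sin(2*x) + x**3*cos(2*x) - 3*x**2*cos(2*x)/2 + 2*x*sin(2*x) - sin(2*x) + cos(2*x) + C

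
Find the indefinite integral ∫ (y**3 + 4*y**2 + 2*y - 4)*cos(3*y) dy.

Use integration by parts with u = y**3 + 4*y**2 + 2*y - 4, dv = cos(3*y) dy, so v = sin(3*y)/3.
Apply parts 3 times (tabular method): alternate signs, differentiate u down to 0, integrate dv up.

y**3*sin(3*y)/3 + 4*y**2*sin(3*y)/3 + y**2*cos(3*y)/3 + 4*y*sin(3*y)/9 + 8*y*cos(3*y)/9 - 44*sin(3*y)/27 + 4*cos(3*y)/27 + C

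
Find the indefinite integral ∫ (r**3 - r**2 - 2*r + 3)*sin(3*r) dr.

Use integration by parts with u = r**3 - r**2 - 2*r + 3, dv = sin(3*r) dr, so v = -cos(3*r)/3.
Apply parts 3 times (tabular method): alternate signs, differentiate u down to 0, integrate dv up.

-r**3*cos(3*r)/3 + r**2*sin(3*r)/3 + r**2*cos(3*r)/3 - 2*r*sin(3*r)/9 + 8*r*cos(3*r)/9 - 8*sin(3*r)/27 - 29*cos(3*r)/27 + C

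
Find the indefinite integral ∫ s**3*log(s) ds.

s**4*log(s)/4 - s**4/16 + C

Use integration by parts with u = log(s), dv = s**3 ds.
Then du = 1/s ds and v = s**4/4.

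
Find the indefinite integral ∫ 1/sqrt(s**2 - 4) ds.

Substitute s = 2·sec(θ), so ds = 2·sec(θ)*tan(θ) dθ and the radical becomes sqrt(s**2 - 4) = 2·tan(θ) by the Pythagorean identity.
Integrate the resulting trig expression in θ, then back-substitute sec(θ) = s/2, tan(θ) = sqrt(s**2 - 4)/2 (absorbing any constant into C).

log(s + sqrt(s**2 - 4)) + C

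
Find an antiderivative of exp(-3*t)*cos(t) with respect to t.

exp(-3*t)*sin(t)/10 - 3*exp(-3*t)*cos(t)/10 + C

Let I denote the integral. Integrate by parts with u = cos(t), dv = exp(-3*t) dt, so v = -exp(-3*t)/3: I = -exp(-3*t)*cos(t)/3 − (1/3)·∫ exp(-3*t)*sin(t) dt.
Apply parts again with u = sin(t), dv = exp(-3*t) dt: ∫ exp(-3*t)*sin(t) dt = -exp(-3*t)*sin(t)/3 + (1/3)·I. Substituting back brings back I: I = exp(-3*t)*sin(t)/9 - exp(-3*t)*cos(t)/3 − (1/9)·I.
Solving for I: (1 + 1/9)·I equals the remaining terms, so I = (9/10)·(exp(-3*t)*sin(t)/9 - exp(-3*t)*cos(t)/3).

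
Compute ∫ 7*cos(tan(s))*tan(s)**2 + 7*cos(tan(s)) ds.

Let u = tan(s), so du = (tan(s)**2 + 1) ds.
Rewriting, the integral becomes 7·∫ cos(u) du = 7·sin(u).
Substituting back, u = tan(s).

7*sin(tan(s)) + C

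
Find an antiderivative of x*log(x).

Use integration by parts with u = log(x), dv = x dx.
Then du = 1/x dx and v = x**2/2.

x**2*log(x)/2 - x**2/4 + C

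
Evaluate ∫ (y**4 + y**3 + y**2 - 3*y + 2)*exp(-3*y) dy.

Use integration by parts with u = y**4 + y**3 + y**2 - 3*y + 2, dv = exp(-3*y) dy, so v = -exp(-3*y)/3.
Apply parts 4 times (tabular method): alternate signs, differentiate u down to 0, integrate dv up.

(-27*y**4 - 63*y**3 - 90*y**2 + 21*y - 47)*exp(-3*y)/81 + C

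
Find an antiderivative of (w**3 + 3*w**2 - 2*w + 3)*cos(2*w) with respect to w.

Use integration by parts with u = w**3 + 3*w**2 - 2*w + 3, dv = cos(2*w) dw, so v = sin(2*w)/2.
Apply parts 3 times (tabular method): alternate signs, differentiate u down to 0, integrate dv up.

w**3*sin(2*w)/2 + 3*w**2*sin(2*w)/2 + 3*w**2*cos(2*w)/4 - 7*w*sin(2*w)/4 + 3*w*cos(2*w)/2 + 3*sin(2*w)/4 - 7*cos(2*w)/8 + C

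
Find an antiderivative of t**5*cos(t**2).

t**4*sin(t**2)/2 + t**2*cos(t**2) - sin(t**2) + C

Let u = t², du = 2t dt; rewrite as (1/2)∫ u^2·cos(1u) du.
Now integrate by parts 2 times.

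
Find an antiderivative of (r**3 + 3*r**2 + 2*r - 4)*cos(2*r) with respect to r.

r**3*sin(2*r)/2 + 3*r**2*sin(2*r)/2 + 3*r**2*cos(2*r)/4 + r*sin(2*r)/4 + 3*r*cos(2*r)/2 - 11*sin(2*r)/4 + cos(2*r)/8 + C

Use integration by parts with u = r**3 + 3*r**2 + 2*r - 4, dv = cos(2*r) dr, so v = sin(2*r)/2.
Apply parts 3 times (tabular method): alternate signs, differentiate u down to 0, integrate dv up.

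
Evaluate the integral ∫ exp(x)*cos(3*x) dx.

3*exp(x)*sin(3*x)/10 + exp(x)*cos(3*x)/10 + C

Let I denote the integral. Integrate by parts with u = cos(3*x), dv = exp(x) dx, so v = exp(x): I = exp(x)*cos(3*x) + 3·∫ exp(x)*sin(3*x) dx.
Apply parts again with u = sin(3*x), dv = exp(x) dx: ∫ exp(x)*sin(3*x) dx = exp(x)*sin(3*x) − 3·I. Substituting back brings back I: I = 3*exp(x)*sin(3*x) + exp(x)*cos(3*x) − 9·I.
Solving for I: (1 + 9)·I equals the remaining terms, so I = (1/10)·(3*exp(x)*sin(3*x) + exp(x)*cos(3*x)).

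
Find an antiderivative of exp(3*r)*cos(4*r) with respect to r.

Let I denote the integral. Integrate by parts with u = cos(4*r), dv = exp(3*r) dr, so v = exp(3*r)/3: I = exp(3*r)*cos(4*r)/3 + (4/3)·∫ exp(3*r)*sin(4*r) dr.
Apply parts again with u = sin(4*r), dv = exp(3*r) dr: ∫ exp(3*r)*sin(4*r) dr = exp(3*r)*sin(4*r)/3 − (4/3)·I. Substituting back brings back I: I = 4*exp(3*r)*sin(4*r)/9 + exp(3*r)*cos(4*r)/3 − (16/9)·I.
Solving for I: (1 + 16/9)·I equals the remaining terms, so I = (9/25)·(4*exp(3*r)*sin(4*r)/9 + exp(3*r)*cos(4*r)/3).

4*exp(3*r)*sin(4*r)/25 + 3*exp(3*r)*cos(4*r)/25 + C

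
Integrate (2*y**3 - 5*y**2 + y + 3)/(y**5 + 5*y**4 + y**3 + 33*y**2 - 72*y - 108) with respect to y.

log(y - 2)/312 + log(y + 1)/30 - 41*log(y + 6)/120 + 119*log(y**2 + 9)/780 - atan(y/3)/130 + C

Factor the denominator: (y - 2)*(y + 1)*(y + 6)*(y**2 + 9).
Partial-fraction decomposition: (119*y - 9)/(390*(y**2 + 9)) - 41/(120*(y + 6)) + 1/(30*(y + 1)) + 1/(312*(y - 2)).
Integrate each term; A/(y−a) gives A·log|y−a|; the (By+D)/(y²+p²) term gives a log and an atan.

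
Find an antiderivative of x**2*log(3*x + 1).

Use integration by parts with u = log(3*x + 1), dv = x**2 dx.
Then du = 3/(3*x + 1) dx and v = x**3/3.

x**3*log(3*x + 1)/3 - x**3/9 + x**2/18 - x/27 + log(3*x + 1)/81 + C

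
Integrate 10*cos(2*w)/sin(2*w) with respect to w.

5*log(sin(2*w)) + C

Let u = sin(2*w), so du = (2*cos(2*w)) dw.
Rewriting, the integral becomes 5·∫ 1/u du = 5·log(u).
Substituting back, u = sin(2*w).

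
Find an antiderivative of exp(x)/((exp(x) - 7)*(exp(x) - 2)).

log(exp(x) - 7)/5 - log(exp(x) - 2)/5 + C

Let u = e^x, du = e^x dx.
The integral becomes ∫ du/((u-7)(u-2)); decompose into partial fractions.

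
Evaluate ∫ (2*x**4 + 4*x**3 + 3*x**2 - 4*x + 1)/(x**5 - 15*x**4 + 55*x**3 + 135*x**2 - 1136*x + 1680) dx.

1049*log(x - 7)/44 - 301*log(x - 5)/6 + 267*log(x - 4)/8 - 143*log(x - 3)/28 + 107*log(x + 4)/1848 + C

Factor the denominator: (x - 7)*(x - 5)*(x - 4)*(x - 3)*(x + 4).
Partial-fraction decomposition: 107/(1848*(x + 4)) - 143/(28*(x - 3)) + 267/(8*(x - 4)) - 301/(6*(x - 5)) + 1049/(44*(x - 7)).
Integrate each term: A/(x−a) contributes A·log|x−a|.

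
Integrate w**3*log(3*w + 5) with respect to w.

w**4*log(3*w + 5)/4 - w**4/16 + 5*w**3/36 - 25*w**2/72 + 125*w/108 - 625*log(3*w + 5)/324 + C

Use integration by parts with u = log(3*w + 5), dv = w**3 dw.
Then du = 3/(3*w + 5) dw and v = w**4/4.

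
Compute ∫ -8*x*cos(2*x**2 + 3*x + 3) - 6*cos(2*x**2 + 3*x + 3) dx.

Let u = 2*x**2 + 3*x + 3, so du = (4*x + 3) dx.
Rewriting, the integral becomes -2·∫ cos(u) du = -2·sin(u).
Substituting back, u = 2*x**2 + 3*x + 3.

-2*sin(2*x**2 + 3*x + 3) + C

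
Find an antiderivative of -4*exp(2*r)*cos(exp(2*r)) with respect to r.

Let u = exp(2*r), so du = (2*exp(2*r)) dr.
Rewriting, the integral becomes -2·∫ cos(u) du = -2·sin(u).
Substituting back, u = exp(2*r).

-2*sin(exp(2*r)) + C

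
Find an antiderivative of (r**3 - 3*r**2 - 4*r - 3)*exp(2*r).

Use integration by parts with u = r**3 - 3*r**2 - 4*r - 3, dv = exp(2*r) dr, so v = exp(2*r)/2.
Apply parts 3 times (tabular method): alternate signs, differentiate u down to 0, integrate dv up.

(4*r**3 - 18*r**2 + 2*r - 13)*exp(2*r)/8 + C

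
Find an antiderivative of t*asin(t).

t**2*asin(t)/2 + t*sqrt(-t**2 + 1)/4 - asin(t)/4 + C

Use integration by parts with u = arcsin(t), dv = t dt.
Then du = 1/sqrt(-t**2 + 1) dt.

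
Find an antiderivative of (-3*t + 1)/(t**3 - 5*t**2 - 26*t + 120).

-17*log(t - 6)/22 + 11*log(t - 4)/18 + 16*log(t + 5)/99 + C

Factor the denominator: (t - 6)*(t - 4)*(t + 5).
Partial-fraction decomposition: 16/(99*(t + 5)) + 11/(18*(t - 4)) - 17/(22*(t - 6)).
Integrate each term: A/(t−a) contributes A·log|t−a|.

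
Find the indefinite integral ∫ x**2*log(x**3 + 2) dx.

Let u = x**3 + 2, so du = (3*x**2) dx.
The integral becomes (1/3)·∫ log(u) du; integrate by parts with u′=log(u), dv′=du.

x**3*log(x**3 + 2)/3 - x**3/3 + 2*log(x**3 + 2)/3 + C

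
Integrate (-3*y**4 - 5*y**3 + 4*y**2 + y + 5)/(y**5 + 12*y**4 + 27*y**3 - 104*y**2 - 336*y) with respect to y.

-5*log(y)/336 - 167*log(y - 3)/735 + 39833*log(y + 4)/7056 - 2647*log(y + 7)/315 + 383/(84*y + 336) + C

Factor the denominator: y*(y - 3)*(y + 4)**2*(y + 7).
Partial-fraction decomposition: -2647/(315*(y + 7)) + 39833/(7056*(y + 4)) - 383/(84*(y + 4)**2) - 167/(735*(y - 3)) - 5/(336*y).
Integrate each term; A/(y−a) gives A·log|y−a|; A/(y−a)² gives −A/(y−a).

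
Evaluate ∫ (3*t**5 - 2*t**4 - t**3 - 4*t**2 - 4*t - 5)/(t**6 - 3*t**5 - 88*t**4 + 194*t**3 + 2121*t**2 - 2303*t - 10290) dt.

1238009*log(t - 7)/762048 + 487*log(t - 3)/6400 + 133*log(t + 2)/6075 - 10585*log(t + 5)/6912 + 55053*log(t + 7)/19600 - 45047/(6048*t - 42336) + C

Factor the denominator: (t - 7)**2*(t - 3)*(t + 2)*(t + 5)*(t + 7).
Partial-fraction decomposition: 55053/(19600*(t + 7)) - 10585/(6912*(t + 5)) + 133/(6075*(t + 2)) + 487/(6400*(t - 3)) + 1238009/(762048*(t - 7)) + 45047/(6048*(t - 7)**2).
Integrate each term; A/(t−a) gives A·log|t−a|; A/(t−a)² gives −A/(t−a).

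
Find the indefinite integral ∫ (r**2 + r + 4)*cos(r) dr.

r**2*sin(r) + r*sin(r) + 2*r*cos(r) + 2*sin(r) + cos(r) + C

Use integration by parts with u = r**2 + r + 4, dv = cos(r) dr, so v = sin(r).
Apply parts 2 times (tabular method): alternate signs, differentiate u down to 0, integrate dv up.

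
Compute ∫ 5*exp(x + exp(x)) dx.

5*exp(exp(x)) + C

Let u = exp(x), so du = (exp(x)) dx.
Rewriting, the integral becomes 5·∫ e^u du = 5·e^u.
Substituting back, u = exp(x).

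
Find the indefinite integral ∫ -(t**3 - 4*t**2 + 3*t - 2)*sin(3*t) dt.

t**3*cos(3*t)/3 - t**2*sin(3*t)/3 - 4*t**2*cos(3*t)/3 + 8*t*sin(3*t)/9 + 7*t*cos(3*t)/9 - 7*sin(3*t)/27 - 10*cos(3*t)/27 + C

Use integration by parts with u = t**3 - 4*t**2 + 3*t - 2, dv = -sin(3*t) dt, so v = cos(3*t)/3.
Apply parts 3 times (tabular method): alternate signs, differentiate u down to 0, integrate dv up.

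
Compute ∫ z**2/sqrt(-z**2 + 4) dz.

Substitute z = 2·sin(θ), so dz = 2·cos(θ) dθ and the radical becomes sqrt(-z**2 + 4) = 2·cos(θ) by the Pythagorean identity.
Integrate the resulting trig expression in θ, then back-substitute θ = asin(z/2), sin(θ) = z/2, cos(θ) = sqrt(-z**2 + 4)/2 (absorbing any constant into C).

-z*sqrt(-z**2 + 4)/2 + 2*asin(z/2) + C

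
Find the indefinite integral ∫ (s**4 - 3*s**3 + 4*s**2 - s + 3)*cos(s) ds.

s**4*sin(s) - 3*s**3*sin(s) + 4*s**3*cos(s) - 8*s**2*sin(s) - 9*s**2*cos(s) + 17*s*sin(s) - 16*s*cos(s) + 19*sin(s) + 17*cos(s) + C

Use integration by parts with u = s**4 - 3*s**3 + 4*s**2 - s + 3, dv = cos(s) ds, so v = sin(s).
Apply parts 4 times (tabular method): alternate signs, differentiate u down to 0, integrate dv up.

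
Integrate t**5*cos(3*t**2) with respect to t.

t**4*sin(3*t**2)/6 + t**2*cos(3*t**2)/9 - sin(3*t**2)/27 + C

Let u = t², du = 2t dt; rewrite as (1/2)∫ u^2·cos(3u) du.
Now integrate by parts 2 times.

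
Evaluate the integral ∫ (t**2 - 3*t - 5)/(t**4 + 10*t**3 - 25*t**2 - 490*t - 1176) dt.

23*log(t - 7)/2002 - 23*log(t + 4)/66 + 49*log(t + 6)/26 - 65*log(t + 7)/42 + C

Factor the denominator: (t - 7)*(t + 4)*(t + 6)*(t + 7).
Partial-fraction decomposition: -65/(42*(t + 7)) + 49/(26*(t + 6)) - 23/(66*(t + 4)) + 23/(2002*(t - 7)).
Integrate each term: A/(t−a) contributes A·log|t−a|.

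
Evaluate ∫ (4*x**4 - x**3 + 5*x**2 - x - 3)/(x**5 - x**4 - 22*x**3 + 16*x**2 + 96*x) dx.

-log(x)/32 + 1033*log(x - 4)/192 - 16*log(x - 3)/5 - 91*log(x + 2)/120 + 167*log(x + 4)/64 + C

Factor the denominator: x*(x - 4)*(x - 3)*(x + 2)*(x + 4).
Partial-fraction decomposition: 167/(64*(x + 4)) - 91/(120*(x + 2)) - 16/(5*(x - 3)) + 1033/(192*(x - 4)) - 1/(32*x).
Integrate each term: A/(x−a) contributes A·log|x−a|.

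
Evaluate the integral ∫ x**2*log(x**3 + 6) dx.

x**3*log(x**3 + 6)/3 - x**3/3 + 2*log(x**3 + 6) + C

Let u = x**3 + 6, so du = (3*x**2) dx.
The integral becomes (1/3)·∫ log(u) du; integrate by parts with u′=log(u), dv′=du.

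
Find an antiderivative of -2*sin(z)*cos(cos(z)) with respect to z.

Let u = cos(z), so du = (-sin(z)) dz.
Rewriting, the integral becomes 2·∫ cos(u) du = 2·sin(u).
Substituting back, u = cos(z).

2*sin(cos(z)) + C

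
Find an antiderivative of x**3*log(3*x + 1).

Use integration by parts with u = log(3*x + 1), dv = x**3 dx.
Then du = 3/(3*x + 1) dx and v = x**4/4.

x**4*log(3*x + 1)/4 - x**4/16 + x**3/36 - x**2/72 + x/108 - log(3*x + 1)/324 + C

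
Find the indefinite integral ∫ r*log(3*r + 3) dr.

r**2*log(3*r + 3)/2 - r**2/4 + r/2 - log(r + 1)/2 + C

Use integration by parts with u = log(3*r + 3), dv = r dr.
Then du = 3/(3*r + 3) dr and v = r**2/2.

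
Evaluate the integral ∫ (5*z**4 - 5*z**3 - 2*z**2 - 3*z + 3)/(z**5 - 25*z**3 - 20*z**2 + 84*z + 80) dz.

Factor the denominator: (z - 5)*(z - 2)*(z + 1)*(z + 2)*(z + 4).
Partial-fraction decomposition: 1583/(324*(z + 4)) - 121/(56*(z + 2)) + 7/(27*(z + 1)) - 29/(216*(z - 2)) + 1219/(567*(z - 5)).
Integrate each term: A/(z−a) contributes A·log|z−a|.

1219*log(z - 5)/567 - 29*log(z - 2)/216 + 7*log(z + 1)/27 - 121*log(z + 2)/56 + 1583*log(z + 4)/324 + C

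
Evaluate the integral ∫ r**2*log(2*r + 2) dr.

Use integration by parts with u = log(2*r + 2), dv = r**2 dr.
Then du = 2/(2*r + 2) dr and v = r**3/3.

r**3*log(2*r + 2)/3 - r**3/9 + r**2/6 - r/3 + log(r + 1)/3 + C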